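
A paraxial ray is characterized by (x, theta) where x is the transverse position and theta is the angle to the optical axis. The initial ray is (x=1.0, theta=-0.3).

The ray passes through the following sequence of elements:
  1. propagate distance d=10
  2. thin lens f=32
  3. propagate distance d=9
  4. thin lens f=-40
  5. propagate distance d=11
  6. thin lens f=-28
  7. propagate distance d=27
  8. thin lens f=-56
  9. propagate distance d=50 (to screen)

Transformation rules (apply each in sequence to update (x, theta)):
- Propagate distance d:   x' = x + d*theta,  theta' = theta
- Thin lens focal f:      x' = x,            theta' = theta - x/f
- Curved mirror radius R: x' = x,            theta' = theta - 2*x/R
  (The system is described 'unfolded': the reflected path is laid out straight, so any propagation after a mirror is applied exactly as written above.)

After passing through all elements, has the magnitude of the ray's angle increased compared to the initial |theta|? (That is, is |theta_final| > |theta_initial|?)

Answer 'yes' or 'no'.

Initial: x=1.0000 theta=-0.3000
After 1 (propagate distance d=10): x=-2.0000 theta=-0.3000
After 2 (thin lens f=32): x=-2.0000 theta=-0.2375
After 3 (propagate distance d=9): x=-4.1375 theta=-0.2375
After 4 (thin lens f=-40): x=-4.1375 theta=-1091/3200 (≈-0.3409)
After 5 (propagate distance d=11): x=-25241/3200 (≈-7.8878) theta=-1091/3200 (≈-0.3409)
After 6 (thin lens f=-28): x=-25241/3200 (≈-7.8878) theta=-55789/89600 (≈-0.6226)
After 7 (propagate distance d=27): x=-2213051/89600 (≈-24.6992) theta=-55789/89600 (≈-0.6226)
After 8 (thin lens f=-56): x=-2213051/89600 (≈-24.6992) theta=-1067447/1003520 (≈-1.0637)
After 9 (propagate distance d=50 (to screen)): x=-195396303/2508800 (≈-77.8844) theta=-1067447/1003520 (≈-1.0637)
|theta_initial|=0.3000 |theta_final|=1067447/1003520 (≈1.0637) -> increased

Answer: yes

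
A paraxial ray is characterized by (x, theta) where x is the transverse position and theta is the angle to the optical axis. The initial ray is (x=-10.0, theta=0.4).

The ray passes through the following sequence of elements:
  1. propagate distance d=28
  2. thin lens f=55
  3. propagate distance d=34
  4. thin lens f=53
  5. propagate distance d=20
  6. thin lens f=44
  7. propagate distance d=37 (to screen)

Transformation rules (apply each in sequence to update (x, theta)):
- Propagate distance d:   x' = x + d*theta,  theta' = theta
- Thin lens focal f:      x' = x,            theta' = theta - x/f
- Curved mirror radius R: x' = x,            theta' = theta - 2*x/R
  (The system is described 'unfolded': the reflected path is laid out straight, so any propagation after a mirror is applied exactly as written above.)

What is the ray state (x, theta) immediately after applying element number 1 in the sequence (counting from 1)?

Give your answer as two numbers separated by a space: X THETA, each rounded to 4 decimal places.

Answer: 1.2000 0.4000

Derivation:
Initial: x=-10.0000 theta=0.4000
After 1 (propagate distance d=28): x=1.2000 theta=0.4000
Rounded to 4 decimal places: x = 1.2000, theta = 0.4000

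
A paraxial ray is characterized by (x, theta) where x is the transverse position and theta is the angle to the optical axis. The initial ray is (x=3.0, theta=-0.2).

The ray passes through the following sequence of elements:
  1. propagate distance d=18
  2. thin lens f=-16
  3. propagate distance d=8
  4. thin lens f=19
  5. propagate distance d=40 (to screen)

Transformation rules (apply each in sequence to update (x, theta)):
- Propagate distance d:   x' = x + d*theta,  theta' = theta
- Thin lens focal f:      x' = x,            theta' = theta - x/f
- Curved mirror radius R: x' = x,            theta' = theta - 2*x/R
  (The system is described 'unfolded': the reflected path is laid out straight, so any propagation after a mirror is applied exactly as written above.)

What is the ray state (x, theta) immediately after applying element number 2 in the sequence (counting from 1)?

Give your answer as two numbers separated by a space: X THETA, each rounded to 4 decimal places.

Initial: x=3.0000 theta=-0.2000
After 1 (propagate distance d=18): x=-0.6000 theta=-0.2000
After 2 (thin lens f=-16): x=-0.6000 theta=-0.2375
Rounded to 4 decimal places: x = -0.6000, theta = -0.2375

Answer: -0.6000 -0.2375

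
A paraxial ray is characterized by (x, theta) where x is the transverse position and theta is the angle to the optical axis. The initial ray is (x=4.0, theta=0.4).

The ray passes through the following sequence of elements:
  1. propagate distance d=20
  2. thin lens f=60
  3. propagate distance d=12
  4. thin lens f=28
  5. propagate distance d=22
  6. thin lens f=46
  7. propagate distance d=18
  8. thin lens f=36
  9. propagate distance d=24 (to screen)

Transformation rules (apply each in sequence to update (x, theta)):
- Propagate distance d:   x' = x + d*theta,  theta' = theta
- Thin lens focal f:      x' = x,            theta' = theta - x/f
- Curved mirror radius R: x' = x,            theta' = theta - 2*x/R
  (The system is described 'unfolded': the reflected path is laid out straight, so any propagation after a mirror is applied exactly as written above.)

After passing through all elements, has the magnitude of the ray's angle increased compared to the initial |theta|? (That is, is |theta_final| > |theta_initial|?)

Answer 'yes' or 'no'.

Answer: yes

Derivation:
Initial: x=4.0000 theta=0.4000
After 1 (propagate distance d=20): x=12.0000 theta=0.4000
After 2 (thin lens f=60): x=12.0000 theta=0.2000
After 3 (propagate distance d=12): x=14.4000 theta=0.2000
After 4 (thin lens f=28): x=14.4000 theta=-11/35 (≈-0.3143)
After 5 (propagate distance d=22): x=262/35 (≈7.4857) theta=-11/35 (≈-0.3143)
After 6 (thin lens f=46): x=262/35 (≈7.4857) theta=-384/805 (≈-0.4770)
After 7 (propagate distance d=18): x=-886/805 (≈-1.1006) theta=-384/805 (≈-0.4770)
After 8 (thin lens f=36): x=-886/805 (≈-1.1006) theta=-6469/14490 (≈-0.4464)
After 9 (propagate distance d=24 (to screen)): x=-28534/2415 (≈-11.8153) theta=-6469/14490 (≈-0.4464)
|theta_initial|=0.4000 |theta_final|=6469/14490 (≈0.4464) -> increased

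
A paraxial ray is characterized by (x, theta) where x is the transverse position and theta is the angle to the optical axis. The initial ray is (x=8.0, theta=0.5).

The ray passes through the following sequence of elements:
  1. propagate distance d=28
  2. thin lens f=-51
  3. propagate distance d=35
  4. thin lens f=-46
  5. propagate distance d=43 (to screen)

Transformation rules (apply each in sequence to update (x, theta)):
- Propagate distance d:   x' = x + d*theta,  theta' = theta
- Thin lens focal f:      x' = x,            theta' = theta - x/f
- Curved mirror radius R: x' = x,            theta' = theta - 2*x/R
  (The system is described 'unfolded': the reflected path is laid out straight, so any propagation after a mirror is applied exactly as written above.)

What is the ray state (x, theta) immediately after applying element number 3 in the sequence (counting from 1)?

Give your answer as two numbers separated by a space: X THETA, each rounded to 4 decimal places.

Answer: 54.5980 0.9314

Derivation:
Initial: x=8.0000 theta=0.5000
After 1 (propagate distance d=28): x=22.0000 theta=0.5000
After 2 (thin lens f=-51): x=22.0000 theta=95/102 (≈0.9314)
After 3 (propagate distance d=35): x=5569/102 (≈54.5980) theta=95/102 (≈0.9314)
Rounded to 4 decimal places: x = 54.5980, theta = 0.9314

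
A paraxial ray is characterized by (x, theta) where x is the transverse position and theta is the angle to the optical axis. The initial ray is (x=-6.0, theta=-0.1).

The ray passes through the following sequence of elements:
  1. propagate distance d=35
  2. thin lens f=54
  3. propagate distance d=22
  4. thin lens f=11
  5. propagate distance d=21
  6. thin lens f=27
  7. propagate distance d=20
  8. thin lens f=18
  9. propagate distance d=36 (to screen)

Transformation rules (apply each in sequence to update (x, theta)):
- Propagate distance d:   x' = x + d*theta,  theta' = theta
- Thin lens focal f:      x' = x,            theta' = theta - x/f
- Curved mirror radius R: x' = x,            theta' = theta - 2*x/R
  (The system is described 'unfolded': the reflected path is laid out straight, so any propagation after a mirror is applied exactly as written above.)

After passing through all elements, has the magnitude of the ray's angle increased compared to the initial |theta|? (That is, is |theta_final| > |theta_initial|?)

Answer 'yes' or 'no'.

Initial: x=-6.0000 theta=-0.1000
After 1 (propagate distance d=35): x=-9.5000 theta=-0.1000
After 2 (thin lens f=54): x=-9.5000 theta=41/540 (≈0.0759)
After 3 (propagate distance d=22): x=-1057/135 (≈-7.8296) theta=41/540 (≈0.0759)
After 4 (thin lens f=11): x=-1057/135 (≈-7.8296) theta=4679/5940 (≈0.7877)
After 5 (propagate distance d=21): x=51751/5940 (≈8.7123) theta=4679/5940 (≈0.7877)
After 6 (thin lens f=27): x=51751/5940 (≈8.7123) theta=37291/80190 (≈0.4650)
After 7 (propagate distance d=20): x=2888917/160380 (≈18.0130) theta=37291/80190 (≈0.4650)
After 8 (thin lens f=18): x=2888917/160380 (≈18.0130) theta=-1546441/2886840 (≈-0.5357)
After 9 (propagate distance d=36 (to screen)): x=-40793/32076 (≈-1.2718) theta=-1546441/2886840 (≈-0.5357)
|theta_initial|=0.1000 |theta_final|=1546441/2886840 (≈0.5357) -> increased

Answer: yes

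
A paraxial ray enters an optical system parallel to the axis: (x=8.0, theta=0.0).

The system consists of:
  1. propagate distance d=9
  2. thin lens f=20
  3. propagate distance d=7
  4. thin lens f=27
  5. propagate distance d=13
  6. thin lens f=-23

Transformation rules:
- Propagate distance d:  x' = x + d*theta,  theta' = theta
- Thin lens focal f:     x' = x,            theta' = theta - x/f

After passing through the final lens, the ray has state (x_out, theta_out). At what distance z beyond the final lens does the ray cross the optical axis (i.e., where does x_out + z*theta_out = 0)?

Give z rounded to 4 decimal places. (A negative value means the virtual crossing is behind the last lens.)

Initial: x=8.0000 theta=0.0000
After 1 (propagate distance d=9): x=8.0000 theta=0.0000
After 2 (thin lens f=20): x=8.0000 theta=-0.4000
After 3 (propagate distance d=7): x=5.2000 theta=-0.4000
After 4 (thin lens f=27): x=5.2000 theta=-16/27 (≈-0.5926)
After 5 (propagate distance d=13): x=-338/135 (≈-2.5037) theta=-16/27 (≈-0.5926)
After 6 (thin lens f=-23): x=-338/135 (≈-2.5037) theta=-242/345 (≈-0.7014)
z_focus = -x_out/theta_out = -(-338/135)/(-242/345) = -3887/1089 ≈ -3.5693
Rounded to 4 decimal places: z = -3.5693

Answer: -3.5693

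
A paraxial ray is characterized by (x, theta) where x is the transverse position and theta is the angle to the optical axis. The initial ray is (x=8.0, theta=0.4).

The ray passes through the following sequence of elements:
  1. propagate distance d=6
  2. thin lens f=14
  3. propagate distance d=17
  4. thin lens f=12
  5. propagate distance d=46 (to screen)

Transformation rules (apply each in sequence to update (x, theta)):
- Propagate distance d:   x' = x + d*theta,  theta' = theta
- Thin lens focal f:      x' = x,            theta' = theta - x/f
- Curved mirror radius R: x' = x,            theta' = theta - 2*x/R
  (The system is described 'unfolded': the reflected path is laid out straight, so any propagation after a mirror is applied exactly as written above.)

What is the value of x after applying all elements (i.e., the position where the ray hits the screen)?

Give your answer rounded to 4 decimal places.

Answer: -28.7238

Derivation:
Initial: x=8.0000 theta=0.4000
After 1 (propagate distance d=6): x=10.4000 theta=0.4000
After 2 (thin lens f=14): x=10.4000 theta=-12/35 (≈-0.3429)
After 3 (propagate distance d=17): x=32/7 (≈4.5714) theta=-12/35 (≈-0.3429)
After 4 (thin lens f=12): x=32/7 (≈4.5714) theta=-76/105 (≈-0.7238)
After 5 (propagate distance d=46 (to screen)): x=-3016/105 (≈-28.7238) theta=-76/105 (≈-0.7238)
Rounded to 4 decimal places: x = -28.7238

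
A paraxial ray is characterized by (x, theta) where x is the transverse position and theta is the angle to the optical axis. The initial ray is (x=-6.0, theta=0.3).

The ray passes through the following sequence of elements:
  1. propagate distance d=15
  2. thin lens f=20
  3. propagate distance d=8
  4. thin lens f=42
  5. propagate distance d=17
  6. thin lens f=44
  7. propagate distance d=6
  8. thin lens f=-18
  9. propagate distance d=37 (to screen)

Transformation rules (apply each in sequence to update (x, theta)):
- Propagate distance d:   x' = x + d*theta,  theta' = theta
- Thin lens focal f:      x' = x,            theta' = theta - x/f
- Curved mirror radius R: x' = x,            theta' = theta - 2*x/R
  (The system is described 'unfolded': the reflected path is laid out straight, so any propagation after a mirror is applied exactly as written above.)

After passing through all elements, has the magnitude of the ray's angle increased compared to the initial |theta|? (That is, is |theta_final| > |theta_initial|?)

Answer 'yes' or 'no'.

Initial: x=-6.0000 theta=0.3000
After 1 (propagate distance d=15): x=-1.5000 theta=0.3000
After 2 (thin lens f=20): x=-1.5000 theta=0.3750
After 3 (propagate distance d=8): x=1.5000 theta=0.3750
After 4 (thin lens f=42): x=1.5000 theta=19/56 (≈0.3393)
After 5 (propagate distance d=17): x=407/56 (≈7.2679) theta=19/56 (≈0.3393)
After 6 (thin lens f=44): x=407/56 (≈7.2679) theta=39/224 (≈0.1741)
After 7 (propagate distance d=6): x=8.3125 theta=39/224 (≈0.1741)
After 8 (thin lens f=-18): x=8.3125 theta=641/1008 (≈0.6359)
After 9 (propagate distance d=37 (to screen)): x=2006/63 (≈31.8413) theta=641/1008 (≈0.6359)
|theta_initial|=0.3000 |theta_final|=641/1008 (≈0.6359) -> increased

Answer: yes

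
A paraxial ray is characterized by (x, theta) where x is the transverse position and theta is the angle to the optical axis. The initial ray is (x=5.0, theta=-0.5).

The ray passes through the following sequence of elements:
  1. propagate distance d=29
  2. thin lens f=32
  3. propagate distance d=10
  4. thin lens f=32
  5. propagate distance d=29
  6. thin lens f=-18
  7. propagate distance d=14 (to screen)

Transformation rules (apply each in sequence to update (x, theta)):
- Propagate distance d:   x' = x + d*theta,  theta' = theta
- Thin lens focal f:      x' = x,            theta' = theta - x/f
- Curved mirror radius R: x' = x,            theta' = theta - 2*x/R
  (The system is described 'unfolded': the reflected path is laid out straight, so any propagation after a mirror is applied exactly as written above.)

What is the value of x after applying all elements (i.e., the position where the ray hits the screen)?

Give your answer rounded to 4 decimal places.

Initial: x=5.0000 theta=-0.5000
After 1 (propagate distance d=29): x=-9.5000 theta=-0.5000
After 2 (thin lens f=32): x=-9.5000 theta=-13/64 (≈-0.2031)
After 3 (propagate distance d=10): x=-369/32 (≈-11.5313) theta=-13/64 (≈-0.2031)
After 4 (thin lens f=32): x=-369/32 (≈-11.5313) theta=161/1024 (≈0.1572)
After 5 (propagate distance d=29): x=-7139/1024 (≈-6.9717) theta=161/1024 (≈0.1572)
After 6 (thin lens f=-18): x=-7139/1024 (≈-6.9717) theta=-4241/18432 (≈-0.2301)
After 7 (propagate distance d=14 (to screen)): x=-46969/4608 (≈-10.1929) theta=-4241/18432 (≈-0.2301)
Rounded to 4 decimal places: x = -10.1929

Answer: -10.1929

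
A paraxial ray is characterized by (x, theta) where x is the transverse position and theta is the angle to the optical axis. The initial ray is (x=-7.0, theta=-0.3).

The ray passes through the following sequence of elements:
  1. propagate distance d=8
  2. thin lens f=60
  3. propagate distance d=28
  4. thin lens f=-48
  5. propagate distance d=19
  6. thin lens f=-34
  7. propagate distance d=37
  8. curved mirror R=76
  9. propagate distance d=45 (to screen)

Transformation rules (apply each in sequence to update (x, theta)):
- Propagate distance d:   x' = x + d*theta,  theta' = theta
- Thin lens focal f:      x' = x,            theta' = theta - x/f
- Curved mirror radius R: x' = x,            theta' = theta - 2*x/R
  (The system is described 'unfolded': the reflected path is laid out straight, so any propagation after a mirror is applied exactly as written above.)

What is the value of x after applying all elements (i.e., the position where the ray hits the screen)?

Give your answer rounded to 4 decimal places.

Answer: -36.2782

Derivation:
Initial: x=-7.0000 theta=-0.3000
After 1 (propagate distance d=8): x=-9.4000 theta=-0.3000
After 2 (thin lens f=60): x=-9.4000 theta=-43/300 (≈-0.1433)
After 3 (propagate distance d=28): x=-1006/75 (≈-13.4133) theta=-43/300 (≈-0.1433)
After 4 (thin lens f=-48): x=-1006/75 (≈-13.4133) theta=-761/1800 (≈-0.4228)
After 5 (propagate distance d=19): x=-38603/1800 (≈-21.4461) theta=-761/1800 (≈-0.4228)
After 6 (thin lens f=-34): x=-38603/1800 (≈-21.4461) theta=-64477/61200 (≈-1.0535)
After 7 (propagate distance d=37): x=-1232717/20400 (≈-60.4273) theta=-64477/61200 (≈-1.0535)
After 8 (curved mirror R=76): x=-1232717/20400 (≈-60.4273) theta=49921/93024 (≈0.5366)
After 9 (propagate distance d=45 (to screen)): x=-28122871/775200 (≈-36.2782) theta=49921/93024 (≈0.5366)
Rounded to 4 decimal places: x = -36.2782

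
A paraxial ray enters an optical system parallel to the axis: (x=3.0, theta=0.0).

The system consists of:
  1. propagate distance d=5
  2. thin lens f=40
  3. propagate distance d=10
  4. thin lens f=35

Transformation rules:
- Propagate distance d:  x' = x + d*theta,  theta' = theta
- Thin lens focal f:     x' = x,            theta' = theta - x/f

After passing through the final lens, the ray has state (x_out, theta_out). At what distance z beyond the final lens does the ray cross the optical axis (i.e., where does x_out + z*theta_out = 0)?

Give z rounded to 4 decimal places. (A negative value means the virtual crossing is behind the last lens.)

Answer: 16.1538

Derivation:
Initial: x=3.0000 theta=0.0000
After 1 (propagate distance d=5): x=3.0000 theta=0.0000
After 2 (thin lens f=40): x=3.0000 theta=-0.0750
After 3 (propagate distance d=10): x=2.2500 theta=-0.0750
After 4 (thin lens f=35): x=2.2500 theta=-39/280 (≈-0.1393)
z_focus = -x_out/theta_out = -(2.2500)/(-39/280) = 210/13 ≈ 16.1538
Rounded to 4 decimal places: z = 16.1538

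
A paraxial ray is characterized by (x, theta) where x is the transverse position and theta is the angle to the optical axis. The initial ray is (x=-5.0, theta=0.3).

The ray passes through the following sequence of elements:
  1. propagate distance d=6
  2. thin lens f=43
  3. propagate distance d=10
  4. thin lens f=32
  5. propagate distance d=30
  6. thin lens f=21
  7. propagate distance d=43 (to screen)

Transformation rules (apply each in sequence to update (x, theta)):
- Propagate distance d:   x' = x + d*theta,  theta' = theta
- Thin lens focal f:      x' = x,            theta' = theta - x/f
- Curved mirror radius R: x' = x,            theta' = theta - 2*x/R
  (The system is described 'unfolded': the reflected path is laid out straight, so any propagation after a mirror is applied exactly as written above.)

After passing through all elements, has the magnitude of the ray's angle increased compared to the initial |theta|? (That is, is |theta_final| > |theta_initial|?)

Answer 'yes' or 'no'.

Answer: no

Derivation:
Initial: x=-5.0000 theta=0.3000
After 1 (propagate distance d=6): x=-3.2000 theta=0.3000
After 2 (thin lens f=43): x=-3.2000 theta=161/430 (≈0.3744)
After 3 (propagate distance d=10): x=117/215 (≈0.5442) theta=161/430 (≈0.3744)
After 4 (thin lens f=32): x=117/215 (≈0.5442) theta=2459/6880 (≈0.3574)
After 5 (propagate distance d=30): x=38757/3440 (≈11.2666) theta=2459/6880 (≈0.3574)
After 6 (thin lens f=21): x=38757/3440 (≈11.2666) theta=-1725/9632 (≈-0.1791)
After 7 (propagate distance d=43 (to screen)): x=171723/48160 (≈3.5657) theta=-1725/9632 (≈-0.1791)
|theta_initial|=0.3000 |theta_final|=1725/9632 (≈0.1791) -> not increased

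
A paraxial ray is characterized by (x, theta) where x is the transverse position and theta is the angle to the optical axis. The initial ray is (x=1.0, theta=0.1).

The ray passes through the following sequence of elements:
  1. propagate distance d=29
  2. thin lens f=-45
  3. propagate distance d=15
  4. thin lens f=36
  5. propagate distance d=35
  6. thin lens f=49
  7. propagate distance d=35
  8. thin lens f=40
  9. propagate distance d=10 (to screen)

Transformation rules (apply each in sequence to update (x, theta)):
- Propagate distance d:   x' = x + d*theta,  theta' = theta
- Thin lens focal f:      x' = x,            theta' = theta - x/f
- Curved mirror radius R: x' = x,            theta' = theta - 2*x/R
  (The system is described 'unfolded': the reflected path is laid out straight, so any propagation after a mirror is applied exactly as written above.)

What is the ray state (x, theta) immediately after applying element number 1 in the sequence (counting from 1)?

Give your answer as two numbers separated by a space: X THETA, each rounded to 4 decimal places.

Answer: 3.9000 0.1000

Derivation:
Initial: x=1.0000 theta=0.1000
After 1 (propagate distance d=29): x=3.9000 theta=0.1000
Rounded to 4 decimal places: x = 3.9000, theta = 0.1000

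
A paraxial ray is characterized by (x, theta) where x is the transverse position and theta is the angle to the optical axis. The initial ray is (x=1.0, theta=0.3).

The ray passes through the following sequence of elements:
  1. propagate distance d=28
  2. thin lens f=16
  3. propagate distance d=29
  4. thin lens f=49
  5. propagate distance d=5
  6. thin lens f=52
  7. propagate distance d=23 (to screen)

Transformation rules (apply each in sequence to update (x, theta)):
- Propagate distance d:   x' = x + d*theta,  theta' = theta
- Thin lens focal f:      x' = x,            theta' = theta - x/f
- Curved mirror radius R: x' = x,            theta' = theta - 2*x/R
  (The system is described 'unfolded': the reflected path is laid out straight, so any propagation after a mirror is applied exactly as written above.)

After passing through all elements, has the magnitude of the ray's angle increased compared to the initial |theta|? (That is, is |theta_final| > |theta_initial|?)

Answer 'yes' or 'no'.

Answer: no

Derivation:
Initial: x=1.0000 theta=0.3000
After 1 (propagate distance d=28): x=9.4000 theta=0.3000
After 2 (thin lens f=16): x=9.4000 theta=-0.2875
After 3 (propagate distance d=29): x=1.0625 theta=-0.2875
After 4 (thin lens f=49): x=1.0625 theta=-303/980 (≈-0.3092)
After 5 (propagate distance d=5): x=-379/784 (≈-0.4834) theta=-303/980 (≈-0.3092)
After 6 (thin lens f=52): x=-379/784 (≈-0.4834) theta=-61129/203840 (≈-0.2999)
After 7 (propagate distance d=23 (to screen)): x=-1504507/203840 (≈-7.3808) theta=-61129/203840 (≈-0.2999)
|theta_initial|=0.3000 |theta_final|=61129/203840 (≈0.2999) -> not increased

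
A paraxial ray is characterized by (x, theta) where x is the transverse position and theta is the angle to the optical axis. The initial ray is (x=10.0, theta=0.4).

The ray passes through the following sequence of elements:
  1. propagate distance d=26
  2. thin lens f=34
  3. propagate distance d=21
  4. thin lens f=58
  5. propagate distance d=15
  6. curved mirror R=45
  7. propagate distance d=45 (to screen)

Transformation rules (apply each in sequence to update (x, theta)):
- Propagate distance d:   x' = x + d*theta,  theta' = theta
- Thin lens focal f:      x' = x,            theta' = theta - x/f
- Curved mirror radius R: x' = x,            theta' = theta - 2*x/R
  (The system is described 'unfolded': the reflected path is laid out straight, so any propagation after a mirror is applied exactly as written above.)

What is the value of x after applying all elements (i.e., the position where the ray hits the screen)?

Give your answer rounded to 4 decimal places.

Answer: -30.5793

Derivation:
Initial: x=10.0000 theta=0.4000
After 1 (propagate distance d=26): x=20.4000 theta=0.4000
After 2 (thin lens f=34): x=20.4000 theta=-0.2000
After 3 (propagate distance d=21): x=16.2000 theta=-0.2000
After 4 (thin lens f=58): x=16.2000 theta=-139/290 (≈-0.4793)
After 5 (propagate distance d=15): x=2613/290 (≈9.0103) theta=-139/290 (≈-0.4793)
After 6 (curved mirror R=45): x=2613/290 (≈9.0103) theta=-3827/4350 (≈-0.8798)
After 7 (propagate distance d=45 (to screen)): x=-4434/145 (≈-30.5793) theta=-3827/4350 (≈-0.8798)
Rounded to 4 decimal places: x = -30.5793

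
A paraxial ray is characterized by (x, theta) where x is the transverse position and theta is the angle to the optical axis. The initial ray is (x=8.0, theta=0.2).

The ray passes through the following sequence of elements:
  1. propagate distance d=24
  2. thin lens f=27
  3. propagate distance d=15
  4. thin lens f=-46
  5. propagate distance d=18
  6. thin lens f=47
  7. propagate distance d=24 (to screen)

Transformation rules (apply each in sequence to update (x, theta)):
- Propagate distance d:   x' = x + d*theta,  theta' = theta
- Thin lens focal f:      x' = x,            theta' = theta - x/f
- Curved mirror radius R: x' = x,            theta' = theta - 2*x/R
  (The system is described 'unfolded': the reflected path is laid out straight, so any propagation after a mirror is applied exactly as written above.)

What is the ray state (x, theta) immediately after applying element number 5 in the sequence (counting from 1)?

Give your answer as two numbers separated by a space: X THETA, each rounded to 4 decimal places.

Initial: x=8.0000 theta=0.2000
After 1 (propagate distance d=24): x=12.8000 theta=0.2000
After 2 (thin lens f=27): x=12.8000 theta=-37/135 (≈-0.2741)
After 3 (propagate distance d=15): x=391/45 (≈8.6889) theta=-37/135 (≈-0.2741)
After 4 (thin lens f=-46): x=391/45 (≈8.6889) theta=-23/270 (≈-0.0852)
After 5 (propagate distance d=18): x=322/45 (≈7.1556) theta=-23/270 (≈-0.0852)
Rounded to 4 decimal places: x = 7.1556, theta = -0.0852

Answer: 7.1556 -0.0852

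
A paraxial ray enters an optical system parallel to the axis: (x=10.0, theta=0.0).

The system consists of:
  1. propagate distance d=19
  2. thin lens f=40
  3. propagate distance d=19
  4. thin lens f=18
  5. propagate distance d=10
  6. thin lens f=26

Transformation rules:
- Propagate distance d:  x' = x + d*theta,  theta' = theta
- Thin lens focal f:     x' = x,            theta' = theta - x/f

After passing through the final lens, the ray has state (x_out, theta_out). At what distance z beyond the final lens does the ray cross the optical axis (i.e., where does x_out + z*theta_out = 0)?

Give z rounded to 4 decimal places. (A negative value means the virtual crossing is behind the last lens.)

Initial: x=10.0000 theta=0.0000
After 1 (propagate distance d=19): x=10.0000 theta=0.0000
After 2 (thin lens f=40): x=10.0000 theta=-0.2500
After 3 (propagate distance d=19): x=5.2500 theta=-0.2500
After 4 (thin lens f=18): x=5.2500 theta=-13/24 (≈-0.5417)
After 5 (propagate distance d=10): x=-1/6 (≈-0.1667) theta=-13/24 (≈-0.5417)
After 6 (thin lens f=26): x=-1/6 (≈-0.1667) theta=-167/312 (≈-0.5353)
z_focus = -x_out/theta_out = -(-1/6)/(-167/312) = -52/167 ≈ -0.3114
Rounded to 4 decimal places: z = -0.3114

Answer: -0.3114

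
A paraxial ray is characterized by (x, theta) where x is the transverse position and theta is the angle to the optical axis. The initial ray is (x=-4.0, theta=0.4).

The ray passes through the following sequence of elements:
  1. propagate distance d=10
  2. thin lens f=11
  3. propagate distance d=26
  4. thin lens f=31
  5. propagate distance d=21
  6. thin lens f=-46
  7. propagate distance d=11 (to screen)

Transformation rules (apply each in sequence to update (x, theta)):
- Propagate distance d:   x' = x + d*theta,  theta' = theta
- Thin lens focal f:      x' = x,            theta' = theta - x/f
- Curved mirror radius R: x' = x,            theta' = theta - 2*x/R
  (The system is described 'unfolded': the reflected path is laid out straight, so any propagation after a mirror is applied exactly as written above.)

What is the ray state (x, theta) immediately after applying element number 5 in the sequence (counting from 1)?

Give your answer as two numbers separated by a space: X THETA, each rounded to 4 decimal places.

Initial: x=-4.0000 theta=0.4000
After 1 (propagate distance d=10): x=0.0000 theta=0.4000
After 2 (thin lens f=11): x=0.0000 theta=0.4000
After 3 (propagate distance d=26): x=10.4000 theta=0.4000
After 4 (thin lens f=31): x=10.4000 theta=2/31 (≈0.0645)
After 5 (propagate distance d=21): x=1822/155 (≈11.7548) theta=2/31 (≈0.0645)
Rounded to 4 decimal places: x = 11.7548, theta = 0.0645

Answer: 11.7548 0.0645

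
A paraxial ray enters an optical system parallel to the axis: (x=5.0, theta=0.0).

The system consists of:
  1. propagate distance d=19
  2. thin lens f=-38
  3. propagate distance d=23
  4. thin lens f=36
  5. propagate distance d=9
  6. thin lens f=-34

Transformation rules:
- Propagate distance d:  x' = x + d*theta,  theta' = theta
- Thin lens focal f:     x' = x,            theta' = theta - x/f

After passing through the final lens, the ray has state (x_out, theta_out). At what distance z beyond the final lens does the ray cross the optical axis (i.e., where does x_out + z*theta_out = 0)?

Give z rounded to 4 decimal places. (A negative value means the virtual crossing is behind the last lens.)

Answer: -59.7806

Derivation:
Initial: x=5.0000 theta=0.0000
After 1 (propagate distance d=19): x=5.0000 theta=0.0000
After 2 (thin lens f=-38): x=5.0000 theta=5/38 (≈0.1316)
After 3 (propagate distance d=23): x=305/38 (≈8.0263) theta=5/38 (≈0.1316)
After 4 (thin lens f=36): x=305/38 (≈8.0263) theta=-125/1368 (≈-0.0914)
After 5 (propagate distance d=9): x=1095/152 (≈7.2039) theta=-125/1368 (≈-0.0914)
After 6 (thin lens f=-34): x=1095/152 (≈7.2039) theta=295/2448 (≈0.1205)
z_focus = -x_out/theta_out = -(1095/152)/(295/2448) = -67014/1121 ≈ -59.7806
Rounded to 4 decimal places: z = -59.7806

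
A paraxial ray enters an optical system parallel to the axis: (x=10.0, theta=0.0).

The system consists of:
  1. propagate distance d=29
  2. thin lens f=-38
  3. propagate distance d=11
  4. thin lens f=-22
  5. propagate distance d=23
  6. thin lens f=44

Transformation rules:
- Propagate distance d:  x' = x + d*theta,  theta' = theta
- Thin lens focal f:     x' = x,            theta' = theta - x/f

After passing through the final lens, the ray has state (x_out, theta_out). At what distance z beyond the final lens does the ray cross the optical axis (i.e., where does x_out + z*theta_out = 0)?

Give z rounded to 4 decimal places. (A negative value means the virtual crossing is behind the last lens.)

Initial: x=10.0000 theta=0.0000
After 1 (propagate distance d=29): x=10.0000 theta=0.0000
After 2 (thin lens f=-38): x=10.0000 theta=5/19 (≈0.2632)
After 3 (propagate distance d=11): x=245/19 (≈12.8947) theta=5/19 (≈0.2632)
After 4 (thin lens f=-22): x=245/19 (≈12.8947) theta=355/418 (≈0.8493)
After 5 (propagate distance d=23): x=13555/418 (≈32.4282) theta=355/418 (≈0.8493)
After 6 (thin lens f=44): x=13555/418 (≈32.4282) theta=2065/18392 (≈0.1123)
z_focus = -x_out/theta_out = -(13555/418)/(2065/18392) = -119284/413 ≈ -288.8232
Rounded to 4 decimal places: z = -288.8232

Answer: -288.8232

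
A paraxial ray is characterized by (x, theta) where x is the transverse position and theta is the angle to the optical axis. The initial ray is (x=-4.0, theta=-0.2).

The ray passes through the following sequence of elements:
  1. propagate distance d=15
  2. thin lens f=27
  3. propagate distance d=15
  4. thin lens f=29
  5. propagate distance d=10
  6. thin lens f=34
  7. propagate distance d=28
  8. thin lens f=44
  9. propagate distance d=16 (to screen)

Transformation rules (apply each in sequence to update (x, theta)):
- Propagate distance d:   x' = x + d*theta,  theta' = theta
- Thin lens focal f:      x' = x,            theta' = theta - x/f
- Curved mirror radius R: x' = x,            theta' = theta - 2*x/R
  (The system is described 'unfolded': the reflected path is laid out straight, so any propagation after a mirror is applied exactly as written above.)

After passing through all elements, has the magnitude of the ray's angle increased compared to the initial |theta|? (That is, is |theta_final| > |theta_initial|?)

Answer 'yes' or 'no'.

Initial: x=-4.0000 theta=-0.2000
After 1 (propagate distance d=15): x=-7.0000 theta=-0.2000
After 2 (thin lens f=27): x=-7.0000 theta=8/135 (≈0.0593)
After 3 (propagate distance d=15): x=-55/9 (≈-6.1111) theta=8/135 (≈0.0593)
After 4 (thin lens f=29): x=-55/9 (≈-6.1111) theta=1057/3915 (≈0.2700)
After 5 (propagate distance d=10): x=-2671/783 (≈-3.4112) theta=1057/3915 (≈0.2700)
After 6 (thin lens f=34): x=-2671/783 (≈-3.4112) theta=5477/14790 (≈0.3703)
After 7 (propagate distance d=28): x=463067/66555 (≈6.9577) theta=5477/14790 (≈0.3703)
After 8 (thin lens f=44): x=463067/66555 (≈6.9577) theta=56489/266220 (≈0.2122)
After 9 (propagate distance d=16 (to screen)): x=689023/66555 (≈10.3527) theta=56489/266220 (≈0.2122)
|theta_initial|=0.2000 |theta_final|=56489/266220 (≈0.2122) -> increased

Answer: yes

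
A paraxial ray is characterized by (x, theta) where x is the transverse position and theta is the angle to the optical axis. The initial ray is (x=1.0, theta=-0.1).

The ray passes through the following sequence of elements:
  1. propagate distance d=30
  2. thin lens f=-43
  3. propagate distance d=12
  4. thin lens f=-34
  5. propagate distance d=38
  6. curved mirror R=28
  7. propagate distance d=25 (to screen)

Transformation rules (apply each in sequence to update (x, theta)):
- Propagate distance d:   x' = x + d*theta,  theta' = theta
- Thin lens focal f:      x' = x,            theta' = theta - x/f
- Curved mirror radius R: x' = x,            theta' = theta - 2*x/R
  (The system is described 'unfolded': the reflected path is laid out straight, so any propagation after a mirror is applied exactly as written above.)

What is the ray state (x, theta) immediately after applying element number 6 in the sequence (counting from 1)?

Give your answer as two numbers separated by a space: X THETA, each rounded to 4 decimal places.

Answer: -13.5259 0.7091

Derivation:
Initial: x=1.0000 theta=-0.1000
After 1 (propagate distance d=30): x=-2.0000 theta=-0.1000
After 2 (thin lens f=-43): x=-2.0000 theta=-63/430 (≈-0.1465)
After 3 (propagate distance d=12): x=-808/215 (≈-3.7581) theta=-63/430 (≈-0.1465)
After 4 (thin lens f=-34): x=-808/215 (≈-3.7581) theta=-1879/7310 (≈-0.2570)
After 5 (propagate distance d=38): x=-49437/3655 (≈-13.5259) theta=-1879/7310 (≈-0.2570)
After 6 (curved mirror R=28): x=-49437/3655 (≈-13.5259) theta=18142/25585 (≈0.7091)
Rounded to 4 decimal places: x = -13.5259, theta = 0.7091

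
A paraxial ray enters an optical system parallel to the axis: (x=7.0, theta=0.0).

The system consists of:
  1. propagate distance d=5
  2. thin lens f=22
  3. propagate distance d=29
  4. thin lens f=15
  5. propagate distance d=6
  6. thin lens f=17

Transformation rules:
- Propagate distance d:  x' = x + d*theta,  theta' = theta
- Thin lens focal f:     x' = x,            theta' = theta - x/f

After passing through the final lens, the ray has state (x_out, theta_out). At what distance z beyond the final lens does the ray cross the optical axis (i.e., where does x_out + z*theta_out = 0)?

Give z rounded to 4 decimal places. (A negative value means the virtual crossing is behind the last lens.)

Answer: 153.0000

Derivation:
Initial: x=7.0000 theta=0.0000
After 1 (propagate distance d=5): x=7.0000 theta=0.0000
After 2 (thin lens f=22): x=7.0000 theta=-7/22 (≈-0.3182)
After 3 (propagate distance d=29): x=-49/22 (≈-2.2273) theta=-7/22 (≈-0.3182)
After 4 (thin lens f=15): x=-49/22 (≈-2.2273) theta=-28/165 (≈-0.1697)
After 5 (propagate distance d=6): x=-357/110 (≈-3.2455) theta=-28/165 (≈-0.1697)
After 6 (thin lens f=17): x=-357/110 (≈-3.2455) theta=7/330 (≈0.0212)
z_focus = -x_out/theta_out = -(-357/110)/(7/330) = 153.0000
Rounded to 4 decimal places: z = 153.0000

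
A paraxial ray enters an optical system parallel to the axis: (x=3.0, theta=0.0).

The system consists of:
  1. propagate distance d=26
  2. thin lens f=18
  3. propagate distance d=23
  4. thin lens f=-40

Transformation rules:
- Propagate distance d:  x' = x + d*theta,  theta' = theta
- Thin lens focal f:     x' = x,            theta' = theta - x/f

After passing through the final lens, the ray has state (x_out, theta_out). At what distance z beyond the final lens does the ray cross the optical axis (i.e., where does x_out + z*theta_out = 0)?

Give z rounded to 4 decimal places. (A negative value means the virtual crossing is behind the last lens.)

Answer: -4.4444

Derivation:
Initial: x=3.0000 theta=0.0000
After 1 (propagate distance d=26): x=3.0000 theta=0.0000
After 2 (thin lens f=18): x=3.0000 theta=-1/6 (≈-0.1667)
After 3 (propagate distance d=23): x=-5/6 (≈-0.8333) theta=-1/6 (≈-0.1667)
After 4 (thin lens f=-40): x=-5/6 (≈-0.8333) theta=-0.1875
z_focus = -x_out/theta_out = -(-5/6)/(-0.1875) = -40/9 ≈ -4.4444
Rounded to 4 decimal places: z = -4.4444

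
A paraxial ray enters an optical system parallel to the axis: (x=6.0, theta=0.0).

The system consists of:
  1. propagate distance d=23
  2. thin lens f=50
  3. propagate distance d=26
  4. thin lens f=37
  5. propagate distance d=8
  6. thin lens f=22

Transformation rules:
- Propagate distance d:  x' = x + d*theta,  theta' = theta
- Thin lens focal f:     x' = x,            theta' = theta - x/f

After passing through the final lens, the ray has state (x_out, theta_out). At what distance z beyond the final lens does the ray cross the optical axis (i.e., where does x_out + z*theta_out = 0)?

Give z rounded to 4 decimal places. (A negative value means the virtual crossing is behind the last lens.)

Answer: 5.0517

Derivation:
Initial: x=6.0000 theta=0.0000
After 1 (propagate distance d=23): x=6.0000 theta=0.0000
After 2 (thin lens f=50): x=6.0000 theta=-0.1200
After 3 (propagate distance d=26): x=2.8800 theta=-0.1200
After 4 (thin lens f=37): x=2.8800 theta=-183/925 (≈-0.1978)
After 5 (propagate distance d=8): x=48/37 (≈1.2973) theta=-183/925 (≈-0.1978)
After 6 (thin lens f=22): x=48/37 (≈1.2973) theta=-2613/10175 (≈-0.2568)
z_focus = -x_out/theta_out = -(48/37)/(-2613/10175) = 4400/871 ≈ 5.0517
Rounded to 4 decimal places: z = 5.0517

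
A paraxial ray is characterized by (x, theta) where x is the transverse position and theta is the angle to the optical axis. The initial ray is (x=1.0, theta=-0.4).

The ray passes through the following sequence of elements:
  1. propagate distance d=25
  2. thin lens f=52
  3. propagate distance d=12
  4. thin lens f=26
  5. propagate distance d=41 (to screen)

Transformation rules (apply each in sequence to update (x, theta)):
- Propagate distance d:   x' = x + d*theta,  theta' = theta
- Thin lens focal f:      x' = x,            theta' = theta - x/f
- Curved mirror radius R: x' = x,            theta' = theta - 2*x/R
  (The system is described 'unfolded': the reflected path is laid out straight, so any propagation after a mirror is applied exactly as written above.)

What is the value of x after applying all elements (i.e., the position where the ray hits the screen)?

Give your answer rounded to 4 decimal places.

Initial: x=1.0000 theta=-0.4000
After 1 (propagate distance d=25): x=-9.0000 theta=-0.4000
After 2 (thin lens f=52): x=-9.0000 theta=-59/260 (≈-0.2269)
After 3 (propagate distance d=12): x=-762/65 (≈-11.7231) theta=-59/260 (≈-0.2269)
After 4 (thin lens f=26): x=-762/65 (≈-11.7231) theta=757/3380 (≈0.2240)
After 5 (propagate distance d=41 (to screen)): x=-8587/3380 (≈-2.5405) theta=757/3380 (≈0.2240)
Rounded to 4 decimal places: x = -2.5405

Answer: -2.5405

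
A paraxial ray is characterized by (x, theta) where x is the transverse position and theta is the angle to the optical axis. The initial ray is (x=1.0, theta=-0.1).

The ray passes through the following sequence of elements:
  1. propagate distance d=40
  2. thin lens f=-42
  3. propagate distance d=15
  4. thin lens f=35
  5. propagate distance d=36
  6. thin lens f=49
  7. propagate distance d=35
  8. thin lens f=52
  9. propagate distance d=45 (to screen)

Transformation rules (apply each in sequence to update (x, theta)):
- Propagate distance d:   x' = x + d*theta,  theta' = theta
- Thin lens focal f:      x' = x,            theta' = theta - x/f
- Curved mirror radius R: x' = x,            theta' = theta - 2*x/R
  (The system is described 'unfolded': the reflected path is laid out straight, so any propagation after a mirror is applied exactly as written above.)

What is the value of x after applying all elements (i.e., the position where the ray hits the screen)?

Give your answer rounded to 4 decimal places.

Answer: 4.6815

Derivation:
Initial: x=1.0000 theta=-0.1000
After 1 (propagate distance d=40): x=-3.0000 theta=-0.1000
After 2 (thin lens f=-42): x=-3.0000 theta=-6/35 (≈-0.1714)
After 3 (propagate distance d=15): x=-39/7 (≈-5.5714) theta=-6/35 (≈-0.1714)
After 4 (thin lens f=35): x=-39/7 (≈-5.5714) theta=-3/245 (≈-0.0122)
After 5 (propagate distance d=36): x=-1473/245 (≈-6.0122) theta=-3/245 (≈-0.0122)
After 6 (thin lens f=49): x=-1473/245 (≈-6.0122) theta=1326/12005 (≈0.1105)
After 7 (propagate distance d=35): x=-3681/1715 (≈-2.1464) theta=1326/12005 (≈0.1105)
After 8 (thin lens f=52): x=-3681/1715 (≈-2.1464) theta=94719/624260 (≈0.1517)
After 9 (propagate distance d=45 (to screen)): x=2922471/624260 (≈4.6815) theta=94719/624260 (≈0.1517)
Rounded to 4 decimal places: x = 4.6815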